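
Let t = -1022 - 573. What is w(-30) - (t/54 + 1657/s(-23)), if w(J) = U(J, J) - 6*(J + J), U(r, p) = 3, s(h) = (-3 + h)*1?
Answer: 160150/351 ≈ 456.27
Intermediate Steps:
s(h) = -3 + h
t = -1595
w(J) = 3 - 12*J (w(J) = 3 - 6*(J + J) = 3 - 6*2*J = 3 - 12*J)
w(-30) - (t/54 + 1657/s(-23)) = (3 - 12*(-30)) - (-1595/54 + 1657/(-3 - 23)) = (3 + 360) - (-1595*1/54 + 1657/(-26)) = 363 - (-1595/54 + 1657*(-1/26)) = 363 - (-1595/54 - 1657/26) = 363 - 1*(-32737/351) = 363 + 32737/351 = 160150/351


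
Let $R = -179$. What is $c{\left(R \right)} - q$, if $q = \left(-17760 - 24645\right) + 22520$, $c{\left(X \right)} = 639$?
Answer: $20524$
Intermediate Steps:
$q = -19885$ ($q = -42405 + 22520 = -19885$)
$c{\left(R \right)} - q = 639 - -19885 = 639 + 19885 = 20524$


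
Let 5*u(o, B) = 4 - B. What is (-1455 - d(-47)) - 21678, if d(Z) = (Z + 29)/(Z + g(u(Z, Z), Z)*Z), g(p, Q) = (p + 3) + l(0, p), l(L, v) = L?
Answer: -77194911/3337 ≈ -23133.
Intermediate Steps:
u(o, B) = ⅘ - B/5 (u(o, B) = (4 - B)/5 = ⅘ - B/5)
g(p, Q) = 3 + p (g(p, Q) = (p + 3) + 0 = (3 + p) + 0 = 3 + p)
d(Z) = (29 + Z)/(Z + Z*(19/5 - Z/5)) (d(Z) = (Z + 29)/(Z + (3 + (⅘ - Z/5))*Z) = (29 + Z)/(Z + (19/5 - Z/5)*Z) = (29 + Z)/(Z + Z*(19/5 - Z/5)))
(-1455 - d(-47)) - 21678 = (-1455 - 5*(-29 - 1*(-47))/((-47)*(-24 - 47))) - 21678 = (-1455 - 5*(-1)*(-29 + 47)/(47*(-71))) - 21678 = (-1455 - 5*(-1)*(-1)*18/(47*71)) - 21678 = (-1455 - 1*90/3337) - 21678 = (-1455 - 90/3337) - 21678 = -4855425/3337 - 21678 = -77194911/3337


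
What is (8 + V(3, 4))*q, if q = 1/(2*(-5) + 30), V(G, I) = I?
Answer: 3/5 ≈ 0.60000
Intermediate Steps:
q = 1/20 (q = 1/(-10 + 30) = 1/20 ≈ 0.050000)
(8 + V(3, 4))*q = (8 + 4)*(1/20) = 12*(1/20) = 3/5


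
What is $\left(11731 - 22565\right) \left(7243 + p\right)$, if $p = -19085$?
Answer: $128296228$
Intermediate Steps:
$\left(11731 - 22565\right) \left(7243 + p\right) = \left(11731 - 22565\right) \left(7243 - 19085\right) = \left(-10834\right) \left(-11842\right) = 128296228$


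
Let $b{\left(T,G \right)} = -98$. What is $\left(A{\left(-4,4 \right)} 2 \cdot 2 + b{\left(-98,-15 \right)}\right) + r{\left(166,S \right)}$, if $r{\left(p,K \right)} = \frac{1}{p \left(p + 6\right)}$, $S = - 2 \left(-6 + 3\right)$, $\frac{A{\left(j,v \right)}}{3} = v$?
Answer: $- \frac{1427599}{28552} \approx -50.0$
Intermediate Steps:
$A{\left(j,v \right)} = 3 v$
$S = 6$ ($S = \left(-2\right) \left(-3\right) = 6$)
$r{\left(p,K \right)} = \frac{1}{p \left(6 + p\right)}$
$\left(A{\left(-4,4 \right)} 2 \cdot 2 + b{\left(-98,-15 \right)}\right) + r{\left(166,S \right)} = \left(3 \cdot 4 \cdot 2 \cdot 2 - 98\right) + \frac{1}{166 \left(6 + 166\right)} = \left(12 \cdot 2 \cdot 2 - 98\right) + \frac{1}{166 \cdot 172} = \left(24 \cdot 2 - 98\right) + \frac{1}{166} \cdot \frac{1}{172} = \left(48 - 98\right) + \frac{1}{28552} = -50 + \frac{1}{28552} = - \frac{1427599}{28552}$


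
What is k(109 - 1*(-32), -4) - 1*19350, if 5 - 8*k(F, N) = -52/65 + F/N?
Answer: -3095179/160 ≈ -19345.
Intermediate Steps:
k(F, N) = 29/40 - F/(8*N) (k(F, N) = 5/8 - (-52/65 + F/N)/8 = 5/8 - (-52*1/65 + F/N)/8 = 5/8 - (-⅘ + F/N)/8 = 5/8 + (⅒ - F/(8*N)) = 29/40 - F/(8*N))
k(109 - 1*(-32), -4) - 1*19350 = (29/40 - ⅛*(109 - 1*(-32))/(-4)) - 1*19350 = (29/40 - ⅛*(109 + 32)*(-¼)) - 19350 = (29/40 - ⅛*141*(-¼)) - 19350 = (29/40 + 141/32) - 19350 = 821/160 - 19350 = -3095179/160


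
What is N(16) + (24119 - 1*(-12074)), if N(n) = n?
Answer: 36209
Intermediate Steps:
N(16) + (24119 - 1*(-12074)) = 16 + (24119 - 1*(-12074)) = 16 + (24119 + 12074) = 16 + 36193 = 36209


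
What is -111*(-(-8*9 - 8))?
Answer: -8880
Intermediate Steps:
-111*(-(-8*9 - 8)) = -111*(-(-72 - 8)) = -111*(-1*(-80)) = -111*80 = -1*8880 = -8880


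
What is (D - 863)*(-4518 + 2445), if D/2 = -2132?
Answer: 10628271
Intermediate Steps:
D = -4264 (D = 2*(-2132) = -4264)
(D - 863)*(-4518 + 2445) = (-4264 - 863)*(-4518 + 2445) = -5127*(-2073) = 10628271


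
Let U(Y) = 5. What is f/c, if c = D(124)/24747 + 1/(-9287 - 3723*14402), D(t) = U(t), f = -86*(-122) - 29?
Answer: 48515318494127220/936825353 ≈ 5.1787e+7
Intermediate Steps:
f = 10463 (f = 10492 - 29 = 10463)
D(t) = 5
c = 936825353/4636845884940 (c = 5/24747 + 1/(-9287 - 3723*14402) = 5*(1/24747) + (1/14402)/(-13010) = 5/24747 - 1/13010*1/14402 = 5/24747 - 1/187370020 = 936825353/4636845884940 ≈ 0.00020204)
f/c = 10463/(936825353/4636845884940) = 10463*(4636845884940/936825353) = 48515318494127220/936825353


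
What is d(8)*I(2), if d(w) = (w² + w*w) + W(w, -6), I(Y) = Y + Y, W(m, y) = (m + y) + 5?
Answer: 540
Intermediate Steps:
W(m, y) = 5 + m + y
I(Y) = 2*Y
d(w) = -1 + w + 2*w² (d(w) = (w² + w*w) + (5 + w - 6) = (w² + w²) + (-1 + w) = 2*w² + (-1 + w) = -1 + w + 2*w²)
d(8)*I(2) = (-1 + 8 + 2*8²)*(2*2) = (-1 + 8 + 2*64)*4 = (-1 + 8 + 128)*4 = 135*4 = 540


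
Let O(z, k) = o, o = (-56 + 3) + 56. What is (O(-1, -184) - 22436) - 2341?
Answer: -24774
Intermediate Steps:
o = 3 (o = -53 + 56 = 3)
O(z, k) = 3
(O(-1, -184) - 22436) - 2341 = (3 - 22436) - 2341 = -22433 - 2341 = -24774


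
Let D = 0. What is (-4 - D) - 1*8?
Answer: -12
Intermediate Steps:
(-4 - D) - 1*8 = (-4 - 1*0) - 1*8 = (-4 + 0) - 8 = -4 - 8 = -12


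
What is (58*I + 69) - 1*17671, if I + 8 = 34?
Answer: -16094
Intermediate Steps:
I = 26 (I = -8 + 34 = 26)
(58*I + 69) - 1*17671 = (58*26 + 69) - 1*17671 = (1508 + 69) - 17671 = 1577 - 17671 = -16094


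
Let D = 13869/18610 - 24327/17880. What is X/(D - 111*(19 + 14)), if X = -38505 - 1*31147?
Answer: 154509867424/8127041841 ≈ 19.012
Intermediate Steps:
D = -1364985/2218312 (D = 13869*(1/18610) - 24327*1/17880 = 13869/18610 - 8109/5960 = -1364985/2218312 ≈ -0.61533)
X = -69652 (X = -38505 - 31147 = -69652)
X/(D - 111*(19 + 14)) = -69652/(-1364985/2218312 - 111*(19 + 14)) = -69652/(-1364985/2218312 - 111*33) = -69652/(-1364985/2218312 - 1*3663) = -69652/(-1364985/2218312 - 3663) = -69652/(-8127041841/2218312) = -69652*(-2218312/8127041841) = 154509867424/8127041841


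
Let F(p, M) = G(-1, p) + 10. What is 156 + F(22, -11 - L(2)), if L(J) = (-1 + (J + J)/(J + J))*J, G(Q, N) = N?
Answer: 188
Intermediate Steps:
L(J) = 0 (L(J) = (-1 + (2*J)/((2*J)))*J = (-1 + (2*J)*(1/(2*J)))*J = (-1 + 1)*J = 0*J = 0)
F(p, M) = 10 + p (F(p, M) = p + 10 = 10 + p)
156 + F(22, -11 - L(2)) = 156 + (10 + 22) = 156 + 32 = 188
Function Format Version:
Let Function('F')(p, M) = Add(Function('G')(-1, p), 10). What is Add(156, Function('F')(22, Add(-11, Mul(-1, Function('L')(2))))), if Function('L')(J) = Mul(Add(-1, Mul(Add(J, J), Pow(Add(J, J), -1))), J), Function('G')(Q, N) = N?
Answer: 188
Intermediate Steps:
Function('L')(J) = 0 (Function('L')(J) = Mul(Add(-1, Mul(Mul(2, J), Pow(Mul(2, J), -1))), J) = Mul(Add(-1, Mul(Mul(2, J), Mul(Rational(1, 2), Pow(J, -1)))), J) = Mul(Add(-1, 1), J) = Mul(0, J) = 0)
Function('F')(p, M) = Add(10, p) (Function('F')(p, M) = Add(p, 10) = Add(10, p))
Add(156, Function('F')(22, Add(-11, Mul(-1, Function('L')(2))))) = Add(156, Add(10, 22)) = Add(156, 32) = 188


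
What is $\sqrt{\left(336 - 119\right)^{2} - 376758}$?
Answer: $i \sqrt{329669} \approx 574.17 i$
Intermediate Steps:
$\sqrt{\left(336 - 119\right)^{2} - 376758} = \sqrt{217^{2} - 376758} = \sqrt{47089 - 376758} = \sqrt{-329669} = i \sqrt{329669}$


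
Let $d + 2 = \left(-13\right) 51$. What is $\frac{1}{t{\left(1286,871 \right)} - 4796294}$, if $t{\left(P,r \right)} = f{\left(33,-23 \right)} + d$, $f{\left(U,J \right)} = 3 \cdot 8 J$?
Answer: $- \frac{1}{4797511} \approx -2.0844 \cdot 10^{-7}$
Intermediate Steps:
$f{\left(U,J \right)} = 24 J$
$d = -665$ ($d = -2 - 663 = -665$)
$t{\left(P,r \right)} = -1217$ ($t{\left(P,r \right)} = 24 \left(-23\right) - 665 = -552 - 665 = -1217$)
$\frac{1}{t{\left(1286,871 \right)} - 4796294} = \frac{1}{-1217 - 4796294} = \frac{1}{-4797511} = - \frac{1}{4797511}$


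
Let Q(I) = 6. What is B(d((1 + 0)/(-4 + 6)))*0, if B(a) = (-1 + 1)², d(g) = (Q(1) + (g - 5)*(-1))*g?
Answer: 0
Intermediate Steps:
d(g) = g*(11 - g) (d(g) = (6 + (g - 5)*(-1))*g = (6 + (-5 + g)*(-1))*g = (6 + (5 - g))*g = (11 - g)*g = g*(11 - g))
B(a) = 0 (B(a) = 0² = 0)
B(d((1 + 0)/(-4 + 6)))*0 = 0*0 = 0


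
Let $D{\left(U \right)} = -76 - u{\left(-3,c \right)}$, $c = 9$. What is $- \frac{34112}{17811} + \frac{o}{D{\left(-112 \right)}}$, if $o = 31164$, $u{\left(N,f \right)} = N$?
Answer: $- \frac{557552180}{1300203} \approx -428.82$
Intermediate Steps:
$D{\left(U \right)} = -73$ ($D{\left(U \right)} = -76 - -3 = -76 + 3 = -73$)
$- \frac{34112}{17811} + \frac{o}{D{\left(-112 \right)}} = - \frac{34112}{17811} + \frac{31164}{-73} = \left(-34112\right) \frac{1}{17811} + 31164 \left(- \frac{1}{73}\right) = - \frac{34112}{17811} - \frac{31164}{73} = - \frac{557552180}{1300203}$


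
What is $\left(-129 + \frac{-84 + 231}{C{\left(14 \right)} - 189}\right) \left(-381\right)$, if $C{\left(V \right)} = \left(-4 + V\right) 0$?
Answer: $\frac{148336}{3} \approx 49445.0$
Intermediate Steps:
$C{\left(V \right)} = 0$
$\left(-129 + \frac{-84 + 231}{C{\left(14 \right)} - 189}\right) \left(-381\right) = \left(-129 + \frac{-84 + 231}{0 - 189}\right) \left(-381\right) = \left(-129 + \frac{147}{-189}\right) \left(-381\right) = \left(-129 + 147 \left(- \frac{1}{189}\right)\right) \left(-381\right) = \left(-129 - \frac{7}{9}\right) \left(-381\right) = \left(- \frac{1168}{9}\right) \left(-381\right) = \frac{148336}{3}$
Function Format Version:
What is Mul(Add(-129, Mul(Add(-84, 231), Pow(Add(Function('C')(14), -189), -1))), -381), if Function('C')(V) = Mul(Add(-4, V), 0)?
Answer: Rational(148336, 3) ≈ 49445.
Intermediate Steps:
Function('C')(V) = 0
Mul(Add(-129, Mul(Add(-84, 231), Pow(Add(Function('C')(14), -189), -1))), -381) = Mul(Add(-129, Mul(Add(-84, 231), Pow(Add(0, -189), -1))), -381) = Mul(Add(-129, Mul(147, Pow(-189, -1))), -381) = Mul(Add(-129, Mul(147, Rational(-1, 189))), -381) = Mul(Add(-129, Rational(-7, 9)), -381) = Mul(Rational(-1168, 9), -381) = Rational(148336, 3)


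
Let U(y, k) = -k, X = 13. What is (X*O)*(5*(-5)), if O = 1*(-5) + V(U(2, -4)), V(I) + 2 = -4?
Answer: 3575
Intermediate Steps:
V(I) = -6 (V(I) = -2 - 4 = -6)
O = -11 (O = 1*(-5) - 6 = -5 - 6 = -11)
(X*O)*(5*(-5)) = (13*(-11))*(5*(-5)) = -143*(-25) = 3575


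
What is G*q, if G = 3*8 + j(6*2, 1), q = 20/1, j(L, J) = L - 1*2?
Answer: 680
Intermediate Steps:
j(L, J) = -2 + L (j(L, J) = L - 2 = -2 + L)
q = 20 (q = 20*1 = 20)
G = 34 (G = 3*8 + (-2 + 6*2) = 24 + (-2 + 12) = 24 + 10 = 34)
G*q = 34*20 = 680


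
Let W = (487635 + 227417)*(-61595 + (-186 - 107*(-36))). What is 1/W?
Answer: -1/41422247308 ≈ -2.4142e-11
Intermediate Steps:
W = -41422247308 (W = 715052*(-61595 + (-186 + 3852)) = 715052*(-61595 + 3666) = 715052*(-57929) = -41422247308)
1/W = 1/(-41422247308) = -1/41422247308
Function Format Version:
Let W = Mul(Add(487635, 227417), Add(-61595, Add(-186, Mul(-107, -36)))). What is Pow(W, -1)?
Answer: Rational(-1, 41422247308) ≈ -2.4142e-11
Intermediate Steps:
W = -41422247308 (W = Mul(715052, Add(-61595, Add(-186, 3852))) = Mul(715052, Add(-61595, 3666)) = Mul(715052, -57929) = -41422247308)
Pow(W, -1) = Pow(-41422247308, -1) = Rational(-1, 41422247308)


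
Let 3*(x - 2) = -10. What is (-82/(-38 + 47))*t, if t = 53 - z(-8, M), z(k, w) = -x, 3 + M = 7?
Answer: -12710/27 ≈ -470.74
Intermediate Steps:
M = 4 (M = -3 + 7 = 4)
x = -4/3 (x = 2 + (⅓)*(-10) = 2 - 10/3 = -4/3 ≈ -1.3333)
z(k, w) = 4/3 (z(k, w) = -1*(-4/3) = 4/3)
t = 155/3 (t = 53 - 1*4/3 = 53 - 4/3 = 155/3 ≈ 51.667)
(-82/(-38 + 47))*t = -82/(-38 + 47)*(155/3) = -82/9*(155/3) = -82*⅑*(155/3) = -82/9*155/3 = -12710/27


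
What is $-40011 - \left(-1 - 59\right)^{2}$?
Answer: $-43611$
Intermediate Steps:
$-40011 - \left(-1 - 59\right)^{2} = -40011 - \left(-60\right)^{2} = -40011 - 3600 = -43611$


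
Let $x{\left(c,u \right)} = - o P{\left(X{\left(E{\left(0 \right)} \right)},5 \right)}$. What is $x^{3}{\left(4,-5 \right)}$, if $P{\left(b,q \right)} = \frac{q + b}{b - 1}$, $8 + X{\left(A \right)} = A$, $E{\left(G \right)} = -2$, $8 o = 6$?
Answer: $- \frac{3375}{85184} \approx -0.03962$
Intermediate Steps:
$o = \frac{3}{4}$ ($o = \frac{1}{8} \cdot 6 = \frac{3}{4} \approx 0.75$)
$X{\left(A \right)} = -8 + A$
$P{\left(b,q \right)} = \frac{b + q}{-1 + b}$
$x{\left(c,u \right)} = - \frac{15}{44}$ ($x{\left(c,u \right)} = - \frac{3 \frac{\left(-8 - 2\right) + 5}{-1 - 10}}{4} = - \frac{3 \frac{-10 + 5}{-1 - 10}}{4} = - \frac{3 \frac{1}{-11} \left(-5\right)}{4} = - \frac{3 \left(\left(- \frac{1}{11}\right) \left(-5\right)\right)}{4} = - \frac{3 \cdot 5}{4 \cdot 11} = \left(-1\right) \frac{15}{44} = - \frac{15}{44}$)
$x^{3}{\left(4,-5 \right)} = \left(- \frac{15}{44}\right)^{3} = - \frac{3375}{85184}$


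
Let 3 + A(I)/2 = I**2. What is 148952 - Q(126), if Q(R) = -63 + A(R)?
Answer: 117269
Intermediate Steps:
A(I) = -6 + 2*I**2
Q(R) = -69 + 2*R**2 (Q(R) = -63 + (-6 + 2*R**2) = -69 + 2*R**2)
148952 - Q(126) = 148952 - (-69 + 2*126**2) = 148952 - (-69 + 2*15876) = 148952 - (-69 + 31752) = 148952 - 1*31683 = 148952 - 31683 = 117269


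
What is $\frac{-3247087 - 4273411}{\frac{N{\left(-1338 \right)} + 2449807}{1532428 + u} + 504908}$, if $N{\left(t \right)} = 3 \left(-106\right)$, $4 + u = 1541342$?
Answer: $- \frac{23116251055468}{1551971493017} \approx -14.895$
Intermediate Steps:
$u = 1541338$ ($u = -4 + 1541342 = 1541338$)
$N{\left(t \right)} = -318$
$\frac{-3247087 - 4273411}{\frac{N{\left(-1338 \right)} + 2449807}{1532428 + u} + 504908} = \frac{-3247087 - 4273411}{\frac{-318 + 2449807}{1532428 + 1541338} + 504908} = - \frac{7520498}{\frac{2449489}{3073766} + 504908} = - \frac{7520498}{\frac{1551971493017}{3073766}} = \left(-7520498\right) \frac{3073766}{1551971493017} = - \frac{23116251055468}{1551971493017}$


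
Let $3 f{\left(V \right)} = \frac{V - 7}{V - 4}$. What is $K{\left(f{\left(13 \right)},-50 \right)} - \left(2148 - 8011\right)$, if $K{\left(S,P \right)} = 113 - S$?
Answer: $\frac{53782}{9} \approx 5975.8$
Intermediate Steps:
$f{\left(V \right)} = \frac{-7 + V}{3 \left(-4 + V\right)}$ ($f{\left(V \right)} = \frac{\left(V - 7\right) \frac{1}{V - 4}}{3} = \frac{\left(-7 + V\right) \frac{1}{-4 + V}}{3} = \frac{\frac{1}{-4 + V} \left(-7 + V\right)}{3} = \frac{-7 + V}{3 \left(-4 + V\right)}$)
$K{\left(f{\left(13 \right)},-50 \right)} - \left(2148 - 8011\right) = \left(113 - \frac{-7 + 13}{3 \left(-4 + 13\right)}\right) - \left(2148 - 8011\right) = \left(113 - \frac{1}{3} \cdot \frac{1}{9} \cdot 6\right) - \left(2148 - 8011\right) = \left(113 - \frac{1}{3} \cdot \frac{1}{9} \cdot 6\right) - -5863 = \left(113 - \frac{2}{9}\right) + 5863 = \frac{1015}{9} + 5863 = \frac{53782}{9}$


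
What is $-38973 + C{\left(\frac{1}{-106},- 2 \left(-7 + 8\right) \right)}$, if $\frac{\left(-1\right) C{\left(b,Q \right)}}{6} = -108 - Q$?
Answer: $-38337$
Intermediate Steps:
$C{\left(b,Q \right)} = 648 + 6 Q$ ($C{\left(b,Q \right)} = - 6 \left(-108 - Q\right) = 648 + 6 Q$)
$-38973 + C{\left(\frac{1}{-106},- 2 \left(-7 + 8\right) \right)} = -38973 + \left(648 + 6 \left(- 2 \left(-7 + 8\right)\right)\right) = -38973 + \left(648 + 6 \left(\left(-2\right) 1\right)\right) = -38973 + \left(648 + 6 \left(-2\right)\right) = -38973 + \left(648 - 12\right) = -38973 + 636 = -38337$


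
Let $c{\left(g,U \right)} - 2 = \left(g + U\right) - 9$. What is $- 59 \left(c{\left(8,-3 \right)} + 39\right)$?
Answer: $-2183$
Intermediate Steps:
$c{\left(g,U \right)} = -7 + U + g$ ($c{\left(g,U \right)} = 2 - \left(9 - U - g\right) = 2 + \left(-9 + U + g\right) = -7 + U + g$)
$- 59 \left(c{\left(8,-3 \right)} + 39\right) = - 59 \left(\left(-7 - 3 + 8\right) + 39\right) = - 59 \left(-2 + 39\right) = \left(-59\right) 37 = -2183$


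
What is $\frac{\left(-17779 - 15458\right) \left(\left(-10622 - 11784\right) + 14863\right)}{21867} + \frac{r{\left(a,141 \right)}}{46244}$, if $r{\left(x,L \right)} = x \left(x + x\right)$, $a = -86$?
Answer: $\frac{966166972939}{84268129} \approx 11465.0$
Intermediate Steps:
$r{\left(x,L \right)} = 2 x^{2}$ ($r{\left(x,L \right)} = x 2 x = 2 x^{2}$)
$\frac{\left(-17779 - 15458\right) \left(\left(-10622 - 11784\right) + 14863\right)}{21867} + \frac{r{\left(a,141 \right)}}{46244} = \frac{\left(-17779 - 15458\right) \left(\left(-10622 - 11784\right) + 14863\right)}{21867} + \frac{2 \left(-86\right)^{2}}{46244} = - 33237 \left(-22406 + 14863\right) \frac{1}{21867} + 2 \cdot 7396 \cdot \frac{1}{46244} = \left(-33237\right) \left(-7543\right) \frac{1}{21867} + 14792 \cdot \frac{1}{46244} = 250706691 \cdot \frac{1}{21867} + \frac{3698}{11561} = \frac{83568897}{7289} + \frac{3698}{11561} = \frac{966166972939}{84268129}$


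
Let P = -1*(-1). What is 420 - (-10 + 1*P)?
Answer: 429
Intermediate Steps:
P = 1
420 - (-10 + 1*P) = 420 - (-10 + 1*1) = 420 - (-10 + 1) = 420 - 1*(-9) = 420 + 9 = 429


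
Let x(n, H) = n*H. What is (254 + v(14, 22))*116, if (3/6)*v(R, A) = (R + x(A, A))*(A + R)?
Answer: 4188760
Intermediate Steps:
x(n, H) = H*n
v(R, A) = 2*(A + R)*(R + A²) (v(R, A) = 2*((R + A*A)*(A + R)) = 2*((R + A²)*(A + R)) = 2*((A + R)*(R + A²)) = 2*(A + R)*(R + A²))
(254 + v(14, 22))*116 = (254 + (2*22³ + 2*14² + 2*22*14 + 2*14*22²))*116 = (254 + (2*10648 + 2*196 + 616 + 2*14*484))*116 = (254 + (21296 + 392 + 616 + 13552))*116 = (254 + 35856)*116 = 36110*116 = 4188760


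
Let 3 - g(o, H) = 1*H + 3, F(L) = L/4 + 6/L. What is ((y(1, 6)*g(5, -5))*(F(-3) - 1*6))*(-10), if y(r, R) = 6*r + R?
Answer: 5250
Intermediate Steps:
F(L) = 6/L + L/4 (F(L) = L*(1/4) + 6/L = L/4 + 6/L = 6/L + L/4)
y(r, R) = R + 6*r
g(o, H) = -H (g(o, H) = 3 - (1*H + 3) = 3 - (H + 3) = 3 - (3 + H) = 3 + (-3 - H) = -H)
((y(1, 6)*g(5, -5))*(F(-3) - 1*6))*(-10) = (((6 + 6*1)*(-1*(-5)))*((6/(-3) + (1/4)*(-3)) - 1*6))*(-10) = (((6 + 6)*5)*((6*(-1/3) - 3/4) - 6))*(-10) = ((12*5)*((-2 - 3/4) - 6))*(-10) = (60*(-11/4 - 6))*(-10) = (60*(-35/4))*(-10) = -525*(-10) = 5250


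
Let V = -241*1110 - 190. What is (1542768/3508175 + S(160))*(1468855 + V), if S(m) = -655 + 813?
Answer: 133528658070558/701635 ≈ 1.9031e+8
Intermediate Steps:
S(m) = 158
V = -267700 (V = -267510 - 190 = -267700)
(1542768/3508175 + S(160))*(1468855 + V) = (1542768/3508175 + 158)*(1468855 - 267700) = (1542768*(1/3508175) + 158)*1201155 = (1542768/3508175 + 158)*1201155 = (555834418/3508175)*1201155 = 133528658070558/701635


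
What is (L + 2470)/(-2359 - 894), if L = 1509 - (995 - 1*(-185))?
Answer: -2799/3253 ≈ -0.86044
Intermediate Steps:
L = 329 (L = 1509 - (995 + 185) = 1509 - 1*1180 = 1509 - 1180 = 329)
(L + 2470)/(-2359 - 894) = (329 + 2470)/(-2359 - 894) = 2799/(-3253) = 2799*(-1/3253) = -2799/3253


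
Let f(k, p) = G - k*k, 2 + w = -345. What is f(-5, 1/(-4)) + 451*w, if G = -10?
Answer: -156532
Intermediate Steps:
w = -347 (w = -2 - 345 = -347)
f(k, p) = -10 - k**2 (f(k, p) = -10 - k*k = -10 - k**2)
f(-5, 1/(-4)) + 451*w = (-10 - 1*(-5)**2) + 451*(-347) = (-10 - 1*25) - 156497 = (-10 - 25) - 156497 = -35 - 156497 = -156532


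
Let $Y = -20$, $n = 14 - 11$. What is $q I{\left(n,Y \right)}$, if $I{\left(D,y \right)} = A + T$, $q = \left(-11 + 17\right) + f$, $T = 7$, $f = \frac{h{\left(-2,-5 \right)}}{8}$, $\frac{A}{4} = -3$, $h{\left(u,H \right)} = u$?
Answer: $- \frac{115}{4} \approx -28.75$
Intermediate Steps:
$A = -12$ ($A = 4 \left(-3\right) = -12$)
$n = 3$ ($n = 14 - 11 = 3$)
$f = - \frac{1}{4}$ ($f = - \frac{2}{8} = \left(-2\right) \frac{1}{8} = - \frac{1}{4} \approx -0.25$)
$q = \frac{23}{4}$ ($q = \left(-11 + 17\right) - \frac{1}{4} = 6 - \frac{1}{4} = \frac{23}{4} \approx 5.75$)
$I{\left(D,y \right)} = -5$ ($I{\left(D,y \right)} = -12 + 7 = -5$)
$q I{\left(n,Y \right)} = \frac{23}{4} \left(-5\right) = - \frac{115}{4}$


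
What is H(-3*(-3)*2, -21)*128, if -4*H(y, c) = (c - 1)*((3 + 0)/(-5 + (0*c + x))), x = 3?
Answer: -1056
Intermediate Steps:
H(y, c) = -3/8 + 3*c/8 (H(y, c) = -(c - 1)*(3 + 0)/(-5 + (0*c + 3))/4 = -(-1 + c)*3/(-5 + (0 + 3))/4 = -(-1 + c)*3/(-5 + 3)/4 = -(-1 + c)*3/(-2)/4 = -(-1 + c)*3*(-½)/4 = -(-1 + c)*(-3)/(4*2) = -(3/2 - 3*c/2)/4 = -3/8 + 3*c/8)
H(-3*(-3)*2, -21)*128 = (-3/8 + (3/8)*(-21))*128 = (-3/8 - 63/8)*128 = -33/4*128 = -1056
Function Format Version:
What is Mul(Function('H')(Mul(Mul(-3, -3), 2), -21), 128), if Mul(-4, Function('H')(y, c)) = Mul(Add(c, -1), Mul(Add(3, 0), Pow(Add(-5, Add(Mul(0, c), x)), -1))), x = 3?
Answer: -1056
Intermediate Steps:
Function('H')(y, c) = Add(Rational(-3, 8), Mul(Rational(3, 8), c)) (Function('H')(y, c) = Mul(Rational(-1, 4), Mul(Add(c, -1), Mul(Add(3, 0), Pow(Add(-5, Add(Mul(0, c), 3)), -1)))) = Mul(Rational(-1, 4), Mul(Add(-1, c), Mul(3, Pow(Add(-5, Add(0, 3)), -1)))) = Mul(Rational(-1, 4), Mul(Add(-1, c), Mul(3, Pow(Add(-5, 3), -1)))) = Mul(Rational(-1, 4), Mul(Add(-1, c), Mul(3, Pow(-2, -1)))) = Mul(Rational(-1, 4), Mul(Add(-1, c), Mul(3, Rational(-1, 2)))) = Mul(Rational(-1, 4), Mul(Add(-1, c), Rational(-3, 2))) = Mul(Rational(-1, 4), Add(Rational(3, 2), Mul(Rational(-3, 2), c))) = Add(Rational(-3, 8), Mul(Rational(3, 8), c)))
Mul(Function('H')(Mul(Mul(-3, -3), 2), -21), 128) = Mul(Add(Rational(-3, 8), Mul(Rational(3, 8), -21)), 128) = Mul(Add(Rational(-3, 8), Rational(-63, 8)), 128) = Mul(Rational(-33, 4), 128) = -1056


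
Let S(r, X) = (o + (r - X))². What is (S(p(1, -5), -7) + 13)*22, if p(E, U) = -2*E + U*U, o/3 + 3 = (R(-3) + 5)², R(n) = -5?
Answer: 9988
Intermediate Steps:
o = -9 (o = -9 + 3*(-5 + 5)² = -9 + 3*0² = -9 + 3*0 = -9 + 0 = -9)
p(E, U) = U² - 2*E (p(E, U) = -2*E + U² = U² - 2*E)
S(r, X) = (-9 + r - X)² (S(r, X) = (-9 + (r - X))² = (-9 + r - X)²)
(S(p(1, -5), -7) + 13)*22 = ((9 - 7 - ((-5)² - 2*1))² + 13)*22 = ((9 - 7 - (25 - 2))² + 13)*22 = ((9 - 7 - 1*23)² + 13)*22 = ((9 - 7 - 23)² + 13)*22 = ((-21)² + 13)*22 = (441 + 13)*22 = 454*22 = 9988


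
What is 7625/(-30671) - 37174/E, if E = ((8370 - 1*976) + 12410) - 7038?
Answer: -618752252/195772993 ≈ -3.1606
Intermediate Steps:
E = 12766 (E = ((8370 - 976) + 12410) - 7038 = (7394 + 12410) - 7038 = 19804 - 7038 = 12766)
7625/(-30671) - 37174/E = 7625/(-30671) - 37174/12766 = 7625*(-1/30671) - 37174*1/12766 = -7625/30671 - 18587/6383 = -618752252/195772993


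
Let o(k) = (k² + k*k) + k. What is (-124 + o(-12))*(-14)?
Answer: -2128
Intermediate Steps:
o(k) = k + 2*k² (o(k) = (k² + k²) + k = 2*k² + k = k + 2*k²)
(-124 + o(-12))*(-14) = (-124 - 12*(1 + 2*(-12)))*(-14) = (-124 - 12*(1 - 24))*(-14) = (-124 - 12*(-23))*(-14) = (-124 + 276)*(-14) = 152*(-14) = -2128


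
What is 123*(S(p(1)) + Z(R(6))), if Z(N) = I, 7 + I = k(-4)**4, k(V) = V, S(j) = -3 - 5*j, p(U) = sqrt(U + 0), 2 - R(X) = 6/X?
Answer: 29643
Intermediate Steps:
R(X) = 2 - 6/X
p(U) = sqrt(U)
I = 249 (I = -7 + (-4)**4 = -7 + 256 = 249)
Z(N) = 249
123*(S(p(1)) + Z(R(6))) = 123*((-3 - 5*sqrt(1)) + 249) = 123*((-3 - 5*1) + 249) = 123*((-3 - 5) + 249) = 123*(-8 + 249) = 123*241 = 29643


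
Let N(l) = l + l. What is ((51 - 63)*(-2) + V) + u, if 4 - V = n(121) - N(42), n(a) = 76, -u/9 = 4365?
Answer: -39249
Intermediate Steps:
u = -39285 (u = -9*4365 = -39285)
N(l) = 2*l
V = 12 (V = 4 - (76 - 2*42) = 4 - (76 - 1*84) = 4 - (76 - 84) = 4 - 1*(-8) = 4 + 8 = 12)
((51 - 63)*(-2) + V) + u = ((51 - 63)*(-2) + 12) - 39285 = (-12*(-2) + 12) - 39285 = (24 + 12) - 39285 = 36 - 39285 = -39249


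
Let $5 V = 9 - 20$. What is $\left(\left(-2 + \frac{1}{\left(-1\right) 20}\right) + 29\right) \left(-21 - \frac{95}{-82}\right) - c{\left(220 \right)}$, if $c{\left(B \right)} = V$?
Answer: $- \frac{174669}{328} \approx -532.53$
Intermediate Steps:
$V = - \frac{11}{5}$ ($V = \frac{9 - 20}{5} = \frac{1}{5} \left(-11\right) = - \frac{11}{5} \approx -2.2$)
$c{\left(B \right)} = - \frac{11}{5}$
$\left(\left(-2 + \frac{1}{\left(-1\right) 20}\right) + 29\right) \left(-21 - \frac{95}{-82}\right) - c{\left(220 \right)} = \left(\left(-2 + \frac{1}{\left(-1\right) 20}\right) + 29\right) \left(-21 - \frac{95}{-82}\right) - - \frac{11}{5} = \left(\left(-2 + \frac{1}{-20}\right) + 29\right) \left(-21 - - \frac{95}{82}\right) + \frac{11}{5} = \left(\left(-2 - \frac{1}{20}\right) + 29\right) \left(-21 + \frac{95}{82}\right) + \frac{11}{5} = \left(- \frac{41}{20} + 29\right) \left(- \frac{1627}{82}\right) + \frac{11}{5} = \frac{539}{20} \left(- \frac{1627}{82}\right) + \frac{11}{5} = - \frac{876953}{1640} + \frac{11}{5} = - \frac{174669}{328}$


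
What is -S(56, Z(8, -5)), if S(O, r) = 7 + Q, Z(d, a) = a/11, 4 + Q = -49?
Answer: 46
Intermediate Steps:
Q = -53 (Q = -4 - 49 = -53)
Z(d, a) = a/11 (Z(d, a) = a*(1/11) = a/11)
S(O, r) = -46 (S(O, r) = 7 - 53 = -46)
-S(56, Z(8, -5)) = -1*(-46) = 46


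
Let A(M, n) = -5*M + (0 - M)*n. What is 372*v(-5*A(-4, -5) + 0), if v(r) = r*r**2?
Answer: 0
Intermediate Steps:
A(M, n) = -5*M - M*n (A(M, n) = -5*M + (-M)*n = -5*M - M*n)
v(r) = r**3
372*v(-5*A(-4, -5) + 0) = 372*(-(-5)*(-4)*(5 - 5) + 0)**3 = 372*(-(-5)*(-4)*0 + 0)**3 = 372*(-5*0 + 0)**3 = 372*(0 + 0)**3 = 372*0**3 = 372*0 = 0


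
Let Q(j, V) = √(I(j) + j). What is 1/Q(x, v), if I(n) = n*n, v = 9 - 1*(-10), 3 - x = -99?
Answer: √10506/10506 ≈ 0.0097562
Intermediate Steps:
x = 102 (x = 3 - 1*(-99) = 3 + 99 = 102)
v = 19 (v = 9 + 10 = 19)
I(n) = n²
Q(j, V) = √(j + j²) (Q(j, V) = √(j² + j) = √(j + j²))
1/Q(x, v) = 1/(√(102*(1 + 102))) = 1/(√(102*103)) = 1/(√10506) = √10506/10506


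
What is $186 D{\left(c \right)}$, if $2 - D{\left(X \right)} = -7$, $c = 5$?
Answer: $1674$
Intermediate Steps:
$D{\left(X \right)} = 9$ ($D{\left(X \right)} = 2 - -7 = 2 + 7 = 9$)
$186 D{\left(c \right)} = 186 \cdot 9 = 1674$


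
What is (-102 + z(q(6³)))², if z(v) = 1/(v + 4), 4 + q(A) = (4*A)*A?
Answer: 362355856708609/34828517376 ≈ 10404.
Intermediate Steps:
q(A) = -4 + 4*A² (q(A) = -4 + (4*A)*A = -4 + 4*A²)
z(v) = 1/(4 + v)
(-102 + z(q(6³)))² = (-102 + 1/(4 + (-4 + 4*(6³)²)))² = (-102 + 1/(4 + (-4 + 4*216²)))² = (-102 + 1/(4 + (-4 + 4*46656)))² = (-102 + 1/(4 + (-4 + 186624)))² = (-102 + 1/(4 + 186620))² = (-102 + 1/186624)² = (-19035647/186624)² = 362355856708609/34828517376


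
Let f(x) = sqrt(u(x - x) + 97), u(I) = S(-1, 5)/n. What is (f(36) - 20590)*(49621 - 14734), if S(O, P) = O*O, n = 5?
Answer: -718323330 + 313983*sqrt(30)/5 ≈ -7.1798e+8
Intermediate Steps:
S(O, P) = O**2
u(I) = 1/5 (u(I) = (-1)**2/5 = 1*(1/5) = 1/5)
f(x) = 9*sqrt(30)/5 (f(x) = sqrt(1/5 + 97) = sqrt(486/5) = 9*sqrt(30)/5)
(f(36) - 20590)*(49621 - 14734) = (9*sqrt(30)/5 - 20590)*(49621 - 14734) = (-20590 + 9*sqrt(30)/5)*34887 = -718323330 + 313983*sqrt(30)/5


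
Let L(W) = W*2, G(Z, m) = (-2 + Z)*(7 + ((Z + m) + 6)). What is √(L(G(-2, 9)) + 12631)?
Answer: √12471 ≈ 111.67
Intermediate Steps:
G(Z, m) = (-2 + Z)*(13 + Z + m) (G(Z, m) = (-2 + Z)*(7 + (6 + Z + m)) = (-2 + Z)*(13 + Z + m))
L(W) = 2*W
√(L(G(-2, 9)) + 12631) = √(2*(-26 + (-2)² - 2*9 + 11*(-2) - 2*9) + 12631) = √(2*(-26 + 4 - 18 - 22 - 18) + 12631) = √(2*(-80) + 12631) = √(-160 + 12631) = √12471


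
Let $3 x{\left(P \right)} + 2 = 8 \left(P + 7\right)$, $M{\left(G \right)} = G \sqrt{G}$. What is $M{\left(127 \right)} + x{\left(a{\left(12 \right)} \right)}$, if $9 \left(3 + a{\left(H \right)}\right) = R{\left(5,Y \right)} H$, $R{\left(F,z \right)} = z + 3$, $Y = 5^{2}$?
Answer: $\frac{986}{9} + 127 \sqrt{127} \approx 1540.8$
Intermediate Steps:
$Y = 25$
$R{\left(F,z \right)} = 3 + z$
$M{\left(G \right)} = G^{\frac{3}{2}}$
$a{\left(H \right)} = -3 + \frac{28 H}{9}$ ($a{\left(H \right)} = -3 + \frac{\left(3 + 25\right) H}{9} = -3 + \frac{28 H}{9}$)
$x{\left(P \right)} = 18 + \frac{8 P}{3}$ ($x{\left(P \right)} = - \frac{2}{3} + \frac{8 \left(P + 7\right)}{3} = - \frac{2}{3} + \frac{8 \left(7 + P\right)}{3} = - \frac{2}{3} + \frac{56 + 8 P}{3} = - \frac{2}{3} + \left(\frac{56}{3} + \frac{8 P}{3}\right) = 18 + \frac{8 P}{3}$)
$M{\left(127 \right)} + x{\left(a{\left(12 \right)} \right)} = 127^{\frac{3}{2}} + \left(18 + \frac{8 \left(-3 + \frac{28}{9} \cdot 12\right)}{3}\right) = 127 \sqrt{127} + \left(18 + \frac{8 \left(-3 + \frac{112}{3}\right)}{3}\right) = 127 \sqrt{127} + \left(18 + \frac{8}{3} \cdot \frac{103}{3}\right) = 127 \sqrt{127} + \left(18 + \frac{824}{9}\right) = 127 \sqrt{127} + \frac{986}{9} = \frac{986}{9} + 127 \sqrt{127}$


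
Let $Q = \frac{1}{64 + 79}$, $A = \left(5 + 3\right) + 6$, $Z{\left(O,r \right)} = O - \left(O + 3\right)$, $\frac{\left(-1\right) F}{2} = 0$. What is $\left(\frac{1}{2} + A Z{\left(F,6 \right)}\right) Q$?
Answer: $- \frac{83}{286} \approx -0.29021$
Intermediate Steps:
$F = 0$ ($F = \left(-2\right) 0 = 0$)
$Z{\left(O,r \right)} = -3$ ($Z{\left(O,r \right)} = O - \left(3 + O\right) = -3$)
$A = 14$ ($A = 8 + 6 = 14$)
$Q = \frac{1}{143} \approx 0.006993$
$\left(\frac{1}{2} + A Z{\left(F,6 \right)}\right) Q = \left(\frac{1}{2} + 14 \left(-3\right)\right) \frac{1}{143} = \left(\frac{1}{2} - 42\right) \frac{1}{143} = \left(- \frac{83}{2}\right) \frac{1}{143} = - \frac{83}{286}$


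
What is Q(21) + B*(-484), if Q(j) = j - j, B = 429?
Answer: -207636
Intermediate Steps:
Q(j) = 0
Q(21) + B*(-484) = 0 + 429*(-484) = 0 - 207636 = -207636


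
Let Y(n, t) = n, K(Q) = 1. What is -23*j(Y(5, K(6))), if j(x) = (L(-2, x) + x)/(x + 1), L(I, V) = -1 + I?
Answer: -23/3 ≈ -7.6667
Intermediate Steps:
j(x) = (-3 + x)/(1 + x) (j(x) = ((-1 - 2) + x)/(x + 1) = (-3 + x)/(1 + x))
-23*j(Y(5, K(6))) = -23*(-3 + 5)/(1 + 5) = -23*2/6 = -23*1/3 = -23/3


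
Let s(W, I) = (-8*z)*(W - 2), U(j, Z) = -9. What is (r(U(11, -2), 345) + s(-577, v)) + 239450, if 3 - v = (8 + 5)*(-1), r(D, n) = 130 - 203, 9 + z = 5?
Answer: 220849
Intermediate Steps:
z = -4 (z = -9 + 5 = -4)
r(D, n) = -73
v = 16 (v = 3 - (8 + 5)*(-1) = 3 - 13*(-1) = 3 - 1*(-13) = 3 + 13 = 16)
s(W, I) = -64 + 32*W (s(W, I) = (-8*(-4))*(W - 2) = 32*(-2 + W) = -64 + 32*W)
(r(U(11, -2), 345) + s(-577, v)) + 239450 = (-73 + (-64 + 32*(-577))) + 239450 = (-73 + (-64 - 18464)) + 239450 = (-73 - 18528) + 239450 = -18601 + 239450 = 220849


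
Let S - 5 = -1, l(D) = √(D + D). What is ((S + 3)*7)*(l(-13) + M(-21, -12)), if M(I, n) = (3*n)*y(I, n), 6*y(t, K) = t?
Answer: 6174 + 49*I*√26 ≈ 6174.0 + 249.85*I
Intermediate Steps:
l(D) = √2*√D (l(D) = √(2*D) = √2*√D)
S = 4 (S = 5 - 1 = 4)
y(t, K) = t/6
M(I, n) = I*n/2 (M(I, n) = (3*n)*(I/6) = I*n/2)
((S + 3)*7)*(l(-13) + M(-21, -12)) = ((4 + 3)*7)*(√2*√(-13) + (½)*(-21)*(-12)) = (7*7)*(√2*(I*√13) + 126) = 49*(I*√26 + 126) = 49*(126 + I*√26) = 6174 + 49*I*√26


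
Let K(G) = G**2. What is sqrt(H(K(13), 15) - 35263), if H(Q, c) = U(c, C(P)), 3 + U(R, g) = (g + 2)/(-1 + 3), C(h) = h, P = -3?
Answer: 3*I*sqrt(15674)/2 ≈ 187.79*I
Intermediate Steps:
U(R, g) = -2 + g/2 (U(R, g) = -3 + (g + 2)/(-1 + 3) = -3 + (2 + g)/2 = -3 + (2 + g)*(1/2) = -3 + (1 + g/2) = -2 + g/2)
H(Q, c) = -7/2 (H(Q, c) = -2 + (1/2)*(-3) = -2 - 3/2 = -7/2)
sqrt(H(K(13), 15) - 35263) = sqrt(-7/2 - 35263) = sqrt(-70533/2) = 3*I*sqrt(15674)/2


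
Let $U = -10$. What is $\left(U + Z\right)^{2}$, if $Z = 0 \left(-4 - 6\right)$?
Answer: $100$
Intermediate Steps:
$Z = 0$ ($Z = 0 \left(-10\right) = 0$)
$\left(U + Z\right)^{2} = \left(-10 + 0\right)^{2} = \left(-10\right)^{2} = 100$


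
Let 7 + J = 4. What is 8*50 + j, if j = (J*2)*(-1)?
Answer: 406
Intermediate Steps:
J = -3 (J = -7 + 4 = -3)
j = 6 (j = -3*2*(-1) = -6*(-1) = 6)
8*50 + j = 8*50 + 6 = 400 + 6 = 406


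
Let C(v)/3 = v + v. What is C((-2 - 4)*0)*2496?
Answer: 0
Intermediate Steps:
C(v) = 6*v (C(v) = 3*(v + v) = 3*(2*v) = 6*v)
C((-2 - 4)*0)*2496 = (6*((-2 - 4)*0))*2496 = (6*(-6*0))*2496 = (6*0)*2496 = 0*2496 = 0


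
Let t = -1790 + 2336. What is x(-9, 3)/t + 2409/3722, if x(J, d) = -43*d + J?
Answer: 133613/338702 ≈ 0.39449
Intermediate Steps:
x(J, d) = J - 43*d
t = 546
x(-9, 3)/t + 2409/3722 = (-9 - 43*3)/546 + 2409/3722 = (-9 - 129)*(1/546) + 2409*(1/3722) = -138*1/546 + 2409/3722 = -23/91 + 2409/3722 = 133613/338702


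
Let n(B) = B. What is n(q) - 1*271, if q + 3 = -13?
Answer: -287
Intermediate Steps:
q = -16 (q = -3 - 13 = -16)
n(q) - 1*271 = -16 - 1*271 = -16 - 271 = -287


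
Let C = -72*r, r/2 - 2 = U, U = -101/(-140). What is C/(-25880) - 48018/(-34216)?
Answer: 392535813/276721900 ≈ 1.4185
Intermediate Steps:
U = 101/140 (U = -101*(-1/140) = 101/140 ≈ 0.72143)
r = 381/70 (r = 4 + 2*(101/140) = 4 + 101/70 = 381/70 ≈ 5.4429)
C = -13716/35 (C = -72*381/70 = -13716/35 ≈ -391.89)
C/(-25880) - 48018/(-34216) = -13716/35/(-25880) - 48018/(-34216) = -13716/35*(-1/25880) - 48018*(-1/34216) = 3429/226450 + 24009/17108 = 392535813/276721900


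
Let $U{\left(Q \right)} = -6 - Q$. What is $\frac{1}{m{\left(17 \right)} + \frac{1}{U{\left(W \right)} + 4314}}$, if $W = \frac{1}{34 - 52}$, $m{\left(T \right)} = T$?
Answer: $\frac{77545}{1318283} \approx 0.058823$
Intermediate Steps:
$W = - \frac{1}{18}$ ($W = \frac{1}{-18} = - \frac{1}{18} \approx -0.055556$)
$\frac{1}{m{\left(17 \right)} + \frac{1}{U{\left(W \right)} + 4314}} = \frac{1}{17 + \frac{1}{\left(-6 - - \frac{1}{18}\right) + 4314}} = \frac{1}{17 + \frac{1}{\left(-6 + \frac{1}{18}\right) + 4314}} = \frac{1}{17 + \frac{1}{- \frac{107}{18} + 4314}} = \frac{1}{17 + \frac{1}{\frac{77545}{18}}} = \frac{1}{17 + \frac{18}{77545}} = \frac{1}{\frac{1318283}{77545}} = \frac{77545}{1318283}$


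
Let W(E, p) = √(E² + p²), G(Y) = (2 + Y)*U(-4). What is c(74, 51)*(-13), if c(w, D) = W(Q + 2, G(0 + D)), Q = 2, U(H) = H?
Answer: -52*√2810 ≈ -2756.5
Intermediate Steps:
G(Y) = -8 - 4*Y (G(Y) = (2 + Y)*(-4) = -8 - 4*Y)
c(w, D) = √(16 + (-8 - 4*D)²) (c(w, D) = √((2 + 2)² + (-8 - 4*(0 + D))²) = √(4² + (-8 - 4*D)²) = √(16 + (-8 - 4*D)²))
c(74, 51)*(-13) = (4*√(1 + (2 + 51)²))*(-13) = (4*√(1 + 53²))*(-13) = (4*√(1 + 2809))*(-13) = (4*√2810)*(-13) = -52*√2810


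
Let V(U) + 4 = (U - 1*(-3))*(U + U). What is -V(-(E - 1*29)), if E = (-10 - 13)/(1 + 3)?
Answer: -20957/8 ≈ -2619.6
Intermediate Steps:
E = -23/4 ≈ -5.7500
V(U) = -4 + 2*U*(3 + U) (V(U) = -4 + (U - 1*(-3))*(U + U) = -4 + (U + 3)*(2*U) = -4 + (3 + U)*(2*U) = -4 + 2*U*(3 + U))
-V(-(E - 1*29)) = -(-4 + 2*(-(-23/4 - 1*29))² + 6*(-(-23/4 - 1*29))) = -(-4 + 2*(-(-23/4 - 29))² + 6*(-(-23/4 - 29))) = -(-4 + 2*(-1*(-139/4))² + 6*(-1*(-139/4))) = -(-4 + 2*(139/4)² + 6*(139/4)) = -(-4 + 2*(19321/16) + 417/2) = -(-4 + 19321/8 + 417/2) = -1*20957/8 = -20957/8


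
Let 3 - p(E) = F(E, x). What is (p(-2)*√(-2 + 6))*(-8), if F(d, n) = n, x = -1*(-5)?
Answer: 32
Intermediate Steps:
x = 5
p(E) = -2 (p(E) = 3 - 1*5 = 3 - 5 = -2)
(p(-2)*√(-2 + 6))*(-8) = -2*√(-2 + 6)*(-8) = -2*√4*(-8) = -2*2*(-8) = -4*(-8) = 32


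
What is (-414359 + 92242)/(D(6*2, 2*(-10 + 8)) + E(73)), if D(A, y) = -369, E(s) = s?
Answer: 322117/296 ≈ 1088.2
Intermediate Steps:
(-414359 + 92242)/(D(6*2, 2*(-10 + 8)) + E(73)) = (-414359 + 92242)/(-369 + 73) = -322117/(-296) = -322117*(-1/296) = 322117/296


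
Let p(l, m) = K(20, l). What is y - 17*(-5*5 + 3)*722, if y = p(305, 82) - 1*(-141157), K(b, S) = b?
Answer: 411205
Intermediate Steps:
p(l, m) = 20
y = 141177 (y = 20 - 1*(-141157) = 20 + 141157 = 141177)
y - 17*(-5*5 + 3)*722 = 141177 - 17*(-5*5 + 3)*722 = 141177 - 17*(-25 + 3)*722 = 141177 - 17*(-22)*722 = 141177 - (-374)*722 = 141177 - 1*(-270028) = 141177 + 270028 = 411205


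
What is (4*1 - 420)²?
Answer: 173056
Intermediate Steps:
(4*1 - 420)² = (4 - 420)² = (-416)² = 173056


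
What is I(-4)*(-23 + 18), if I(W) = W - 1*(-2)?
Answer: 10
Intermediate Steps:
I(W) = 2 + W (I(W) = W + 2 = 2 + W)
I(-4)*(-23 + 18) = (2 - 4)*(-23 + 18) = -2*(-5) = 10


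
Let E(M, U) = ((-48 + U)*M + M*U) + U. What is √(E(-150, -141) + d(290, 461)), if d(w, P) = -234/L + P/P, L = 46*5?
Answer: √652772545/115 ≈ 222.17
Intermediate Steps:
L = 230
d(w, P) = -2/115 (d(w, P) = -234/230 + P/P = -234*1/230 + 1 = -117/115 + 1 = -2/115)
E(M, U) = U + M*U + M*(-48 + U) (E(M, U) = (M*(-48 + U) + M*U) + U = (M*U + M*(-48 + U)) + U = U + M*U + M*(-48 + U))
√(E(-150, -141) + d(290, 461)) = √((-141 - 48*(-150) + 2*(-150)*(-141)) - 2/115) = √((-141 + 7200 + 42300) - 2/115) = √(49359 - 2/115) = √(5676283/115) = √652772545/115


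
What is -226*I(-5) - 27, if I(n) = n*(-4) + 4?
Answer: -5451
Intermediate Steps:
I(n) = 4 - 4*n (I(n) = -4*n + 4 = 4 - 4*n)
-226*I(-5) - 27 = -226*(4 - 4*(-5)) - 27 = -226*(4 + 20) - 27 = -226*24 - 27 = -5424 - 27 = -5451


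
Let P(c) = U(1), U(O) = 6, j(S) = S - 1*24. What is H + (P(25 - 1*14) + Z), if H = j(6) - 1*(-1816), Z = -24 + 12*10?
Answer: 1900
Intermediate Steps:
j(S) = -24 + S (j(S) = S - 24 = -24 + S)
Z = 96 (Z = -24 + 120 = 96)
P(c) = 6
H = 1798 (H = (-24 + 6) - 1*(-1816) = -18 + 1816 = 1798)
H + (P(25 - 1*14) + Z) = 1798 + (6 + 96) = 1798 + 102 = 1900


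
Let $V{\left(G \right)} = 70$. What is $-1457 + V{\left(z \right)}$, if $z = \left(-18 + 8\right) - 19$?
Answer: $-1387$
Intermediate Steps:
$z = -29$ ($z = -10 - 19 = -29$)
$-1457 + V{\left(z \right)} = -1457 + 70 = -1387$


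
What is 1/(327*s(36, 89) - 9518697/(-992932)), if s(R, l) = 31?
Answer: 992932/10074870381 ≈ 9.8555e-5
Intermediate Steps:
1/(327*s(36, 89) - 9518697/(-992932)) = 1/(327*31 - 9518697/(-992932)) = 1/(10137 - 9518697*(-1/992932)) = 1/(10137 + 9518697/992932) = 1/(10074870381/992932) = 992932/10074870381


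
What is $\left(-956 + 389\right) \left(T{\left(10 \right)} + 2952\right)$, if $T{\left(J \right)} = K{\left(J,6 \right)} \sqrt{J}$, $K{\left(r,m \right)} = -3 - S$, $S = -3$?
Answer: $-1673784$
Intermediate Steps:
$K{\left(r,m \right)} = 0$ ($K{\left(r,m \right)} = -3 - -3 = -3 + 3 = 0$)
$T{\left(J \right)} = 0$ ($T{\left(J \right)} = 0 \sqrt{J} = 0$)
$\left(-956 + 389\right) \left(T{\left(10 \right)} + 2952\right) = \left(-956 + 389\right) \left(0 + 2952\right) = \left(-567\right) 2952 = -1673784$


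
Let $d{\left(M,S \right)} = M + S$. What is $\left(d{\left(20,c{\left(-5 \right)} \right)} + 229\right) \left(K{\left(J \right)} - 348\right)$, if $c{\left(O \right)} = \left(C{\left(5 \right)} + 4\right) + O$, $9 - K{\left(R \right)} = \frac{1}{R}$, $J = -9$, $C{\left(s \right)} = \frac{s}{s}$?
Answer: $- \frac{253150}{3} \approx -84383.0$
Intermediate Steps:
$C{\left(s \right)} = 1$
$K{\left(R \right)} = 9 - \frac{1}{R}$
$c{\left(O \right)} = 5 + O$ ($c{\left(O \right)} = \left(1 + 4\right) + O = 5 + O$)
$\left(d{\left(20,c{\left(-5 \right)} \right)} + 229\right) \left(K{\left(J \right)} - 348\right) = \left(\left(20 + \left(5 - 5\right)\right) + 229\right) \left(\left(9 - \frac{1}{-9}\right) - 348\right) = \left(\left(20 + 0\right) + 229\right) \left(\left(9 - - \frac{1}{9}\right) - 348\right) = \left(20 + 229\right) \left(\left(9 + \frac{1}{9}\right) - 348\right) = 249 \left(\frac{82}{9} - 348\right) = 249 \left(- \frac{3050}{9}\right) = - \frac{253150}{3}$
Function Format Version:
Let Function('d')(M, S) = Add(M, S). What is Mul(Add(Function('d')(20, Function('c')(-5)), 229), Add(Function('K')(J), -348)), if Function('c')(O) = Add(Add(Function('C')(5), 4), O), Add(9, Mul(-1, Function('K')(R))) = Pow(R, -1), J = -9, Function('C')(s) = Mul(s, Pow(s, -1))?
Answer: Rational(-253150, 3) ≈ -84383.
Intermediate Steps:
Function('C')(s) = 1
Function('K')(R) = Add(9, Mul(-1, Pow(R, -1)))
Function('c')(O) = Add(5, O) (Function('c')(O) = Add(Add(1, 4), O) = Add(5, O))
Mul(Add(Function('d')(20, Function('c')(-5)), 229), Add(Function('K')(J), -348)) = Mul(Add(Add(20, Add(5, -5)), 229), Add(Add(9, Mul(-1, Pow(-9, -1))), -348)) = Mul(Add(Add(20, 0), 229), Add(Add(9, Mul(-1, Rational(-1, 9))), -348)) = Mul(Add(20, 229), Add(Add(9, Rational(1, 9)), -348)) = Mul(249, Add(Rational(82, 9), -348)) = Mul(249, Rational(-3050, 9)) = Rational(-253150, 3)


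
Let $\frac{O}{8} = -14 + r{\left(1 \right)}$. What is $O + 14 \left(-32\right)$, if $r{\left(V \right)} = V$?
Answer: $-552$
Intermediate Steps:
$O = -104$ ($O = 8 \left(-14 + 1\right) = 8 \left(-13\right) = -104$)
$O + 14 \left(-32\right) = -104 + 14 \left(-32\right) = -104 - 448 = -552$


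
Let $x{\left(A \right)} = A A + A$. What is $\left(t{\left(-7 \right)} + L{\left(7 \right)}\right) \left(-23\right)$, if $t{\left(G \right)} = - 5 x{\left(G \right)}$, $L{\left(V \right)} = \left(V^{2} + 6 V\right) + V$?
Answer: $2576$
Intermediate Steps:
$x{\left(A \right)} = A + A^{2}$ ($x{\left(A \right)} = A^{2} + A = A + A^{2}$)
$L{\left(V \right)} = V^{2} + 7 V$
$t{\left(G \right)} = - 5 G \left(1 + G\right)$
$\left(t{\left(-7 \right)} + L{\left(7 \right)}\right) \left(-23\right) = \left(\left(-5\right) \left(-7\right) \left(1 - 7\right) + 7 \left(7 + 7\right)\right) \left(-23\right) = \left(\left(-5\right) \left(-7\right) \left(-6\right) + 7 \cdot 14\right) \left(-23\right) = \left(-210 + 98\right) \left(-23\right) = \left(-112\right) \left(-23\right) = 2576$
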